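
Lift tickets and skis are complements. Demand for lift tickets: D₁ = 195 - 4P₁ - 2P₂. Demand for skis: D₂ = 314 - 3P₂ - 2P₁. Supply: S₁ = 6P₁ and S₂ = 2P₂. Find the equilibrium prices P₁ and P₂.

Market 1: 195 - 4P₁ - 2P₂ = 6P₁ → 10P₁ + 2P₂ = 195.
Market 2: 5P₂ + 2P₁ = 314.
Eliminating P₂: 5×(1) − 2×(2) gives 46P₁ = 347, so P₁ = 347/46.
Back-substitute into (2): P₂ = (314 − 2×347/46) / 5 = 1375/23.

P₁ = 347/46, P₂ = 1375/23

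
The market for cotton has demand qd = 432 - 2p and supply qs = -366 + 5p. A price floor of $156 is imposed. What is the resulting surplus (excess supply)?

Surplus = 294

Equilibrium price would be p* = 114, so the floor at 156 binds.
At p = 156: qd = 120, qs = 414.
Surplus = 414 − 120 = 294.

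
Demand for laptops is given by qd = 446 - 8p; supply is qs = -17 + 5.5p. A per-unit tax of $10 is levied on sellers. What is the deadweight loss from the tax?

Deadweight loss = 4400/27

Pre-tax equilibrium: p* = 926/27, q* = 4634/27.
Tax on sellers shifts supply to qs = -17 + 5.5(p − 10) = -72 + 5.5p.
446 - 8p = -72 + 5.5p gives buyer price pb = 1036/27; sellers receive ps = 1036/27 − 10 = 766/27.
New quantity: q = 446 − 8(1036/27) = 3754/27.
DWL = ½ × 10 × (4634/27 − 3754/27) = 4400/27.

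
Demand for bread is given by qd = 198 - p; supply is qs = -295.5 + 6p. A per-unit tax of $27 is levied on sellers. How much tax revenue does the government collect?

Tax revenue = 39447/14

Pre-tax equilibrium: p* = 70.5, q* = 127.5.
Tax on sellers shifts supply to qs = -295.5 + 6(p − 27) = -457.5 + 6p.
198 - p = -457.5 + 6p gives buyer price pb = 1311/14; sellers receive ps = 1311/14 − 27 = 933/14.
New quantity: q = 198 − 1(1311/14) = 1461/14.
Revenue = 27 × 1461/14 = 39447/14.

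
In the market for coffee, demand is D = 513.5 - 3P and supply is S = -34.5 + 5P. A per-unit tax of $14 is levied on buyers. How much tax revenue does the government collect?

Tax revenue = 3944.5

Pre-tax equilibrium: P* = 68.5, Q* = 308.
Tax on buyers shifts demand to D = 513.5 − 3(P + 14) = 471.5 - 3P.
471.5 - 3P = -34.5 + 5P gives seller price Ps = 63.25; buyers pay Pb = 63.25 + 14 = 77.25.
New quantity: Q = 513.5 − 3(77.25) = 281.75.
Revenue = 14 × 281.75 = 3944.5.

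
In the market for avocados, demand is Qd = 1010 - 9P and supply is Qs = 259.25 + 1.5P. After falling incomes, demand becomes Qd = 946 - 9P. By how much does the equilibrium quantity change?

ΔQ = -64/7

Original equilibrium: P* = 71.5, Q* = 366.5.
New equilibrium: 946 - 9P = 259.25 + 1.5P, so 686.75 = 10.5P and P' = 2747/42; Q' = 946 − 9(2747/42) = 5003/14.
Change in quantity: 5003/14 − 366.5 = -64/7.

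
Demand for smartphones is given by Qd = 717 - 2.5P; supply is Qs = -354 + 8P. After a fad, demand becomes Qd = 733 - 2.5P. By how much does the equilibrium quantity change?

Original equilibrium: P* = 102, Q* = 462.
New equilibrium: 733 - 2.5P = -354 + 8P, so 1087 = 10.5P and P' = 2174/21; Q' = 733 − 2.5(2174/21) = 9958/21.
Change in quantity: 9958/21 − 462 = 256/21.

ΔQ = 256/21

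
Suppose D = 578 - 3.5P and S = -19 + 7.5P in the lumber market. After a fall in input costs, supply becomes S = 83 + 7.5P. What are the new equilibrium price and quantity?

P' = 45, Q' = 420.5

Original equilibrium: P* = 597/11, Q* = 8537/22.
New equilibrium: 578 - 3.5P = 83 + 7.5P, so 495 = 11P and P' = 45; Q' = 578 − 3.5(45) = 420.5.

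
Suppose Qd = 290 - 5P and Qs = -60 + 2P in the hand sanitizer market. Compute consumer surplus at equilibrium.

Consumer surplus = 160

Equilibrium: 290 - 5P = -60 + 2P gives P* = 50, Q* = 40.
Demand choke price (Qd = 0): P = 58.
CS = ½(58 − 50)(40) = 160.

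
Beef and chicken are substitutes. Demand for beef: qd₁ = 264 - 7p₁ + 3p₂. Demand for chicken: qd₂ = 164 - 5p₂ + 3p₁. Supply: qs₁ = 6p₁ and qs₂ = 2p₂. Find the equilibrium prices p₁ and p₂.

p₁ = 1170/41, p₂ = 1462/41

Market 1: 264 - 7p₁ + 3p₂ = 6p₁ → 13p₁ - 3p₂ = 264.
Market 2: 7p₂ - 3p₁ = 164.
Eliminating p₂: 7×(1) + 3×(2) gives 82p₁ = 2340, so p₁ = 1170/41.
Back-substitute into (2): p₂ = (164 + 3×1170/41) / 7 = 1462/41.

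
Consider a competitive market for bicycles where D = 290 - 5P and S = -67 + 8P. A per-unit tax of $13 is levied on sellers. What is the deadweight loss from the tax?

Deadweight loss = 260

Pre-tax equilibrium: P* = 357/13, Q* = 1985/13.
Tax on sellers shifts supply to S = -67 + 8(P − 13) = -171 + 8P.
290 - 5P = -171 + 8P gives buyer price Pb = 461/13; sellers receive Ps = 461/13 − 13 = 292/13.
New quantity: Q = 290 − 5(461/13) = 1465/13.
DWL = ½ × 13 × (1985/13 − 1465/13) = 260.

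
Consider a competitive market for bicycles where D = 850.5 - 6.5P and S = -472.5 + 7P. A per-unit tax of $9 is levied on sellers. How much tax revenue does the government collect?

Tax revenue = 1648.5

Pre-tax equilibrium: P* = 98, Q* = 213.5.
Tax on sellers shifts supply to S = -472.5 + 7(P − 9) = -535.5 + 7P.
850.5 - 6.5P = -535.5 + 7P gives buyer price Pb = 308/3; sellers receive Ps = 308/3 − 9 = 281/3.
New quantity: Q = 850.5 − 6.5(308/3) = 1099/6.
Revenue = 9 × 1099/6 = 1648.5.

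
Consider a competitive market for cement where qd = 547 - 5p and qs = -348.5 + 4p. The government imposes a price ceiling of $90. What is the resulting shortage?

Equilibrium price would be p* = 99.5, so the ceiling at 90 binds.
At p = 90: qd = 547 − 5(90) = 97, qs = -348.5 + 4(90) = 11.5.
Shortage = 97 − 11.5 = 85.5.

Shortage = 85.5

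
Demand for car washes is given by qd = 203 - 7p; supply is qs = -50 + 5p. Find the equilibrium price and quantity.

p* = 253/12, q* = 665/12

Set qd = qs: 203 - 7p = -50 + 5p.
253 = 12p, so p* = 253/12.
q* = 203 − 7(253/12) = 665/12.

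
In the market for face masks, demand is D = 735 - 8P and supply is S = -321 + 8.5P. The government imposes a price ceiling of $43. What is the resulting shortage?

Shortage = 346.5

Equilibrium price would be P* = 64, so the ceiling at 43 binds.
At P = 43: D = 735 − 8(43) = 391, S = -321 + 8.5(43) = 44.5.
Shortage = 391 − 44.5 = 346.5.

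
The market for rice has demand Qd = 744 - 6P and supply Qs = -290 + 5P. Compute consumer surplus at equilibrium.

Equilibrium: 744 - 6P = -290 + 5P gives P* = 94, Q* = 180.
Demand choke price (Qd = 0): P = 124.
CS = ½(124 − 94)(180) = 2700.

Consumer surplus = 2700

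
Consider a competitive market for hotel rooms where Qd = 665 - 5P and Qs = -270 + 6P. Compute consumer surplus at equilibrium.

Consumer surplus = 5760

Equilibrium: 665 - 5P = -270 + 6P gives P* = 85, Q* = 240.
Demand choke price (Qd = 0): P = 133.
CS = ½(133 − 85)(240) = 5760.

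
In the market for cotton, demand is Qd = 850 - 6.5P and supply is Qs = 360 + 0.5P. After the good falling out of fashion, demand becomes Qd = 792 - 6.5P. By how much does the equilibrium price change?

Original equilibrium: P* = 70, Q* = 395.
New equilibrium: 792 - 6.5P = 360 + 0.5P, so 432 = 7P and P' = 432/7; Q' = 792 − 6.5(432/7) = 2736/7.
Change in price: 432/7 − 70 = -58/7.

ΔP = -58/7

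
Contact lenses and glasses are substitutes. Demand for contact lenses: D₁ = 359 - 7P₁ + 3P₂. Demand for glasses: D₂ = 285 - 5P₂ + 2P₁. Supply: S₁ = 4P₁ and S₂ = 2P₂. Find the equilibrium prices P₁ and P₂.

P₁ = 3368/71, P₂ = 3853/71

Market 1: 359 - 7P₁ + 3P₂ = 4P₁ → 11P₁ - 3P₂ = 359.
Market 2: 7P₂ - 2P₁ = 285.
Eliminating P₂: 7×(1) + 3×(2) gives 71P₁ = 3368, so P₁ = 3368/71.
Back-substitute into (2): P₂ = (285 + 2×3368/71) / 7 = 3853/71.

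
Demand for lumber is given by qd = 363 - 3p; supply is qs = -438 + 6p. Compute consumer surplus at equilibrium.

Equilibrium: 363 - 3p = -438 + 6p gives p* = 89, q* = 96.
Demand choke price (qd = 0): p = 121.
CS = ½(121 − 89)(96) = 1536.

Consumer surplus = 1536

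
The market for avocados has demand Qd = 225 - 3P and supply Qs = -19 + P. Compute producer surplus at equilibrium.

Producer surplus = 882

Equilibrium: 225 - 3P = -19 + P gives P* = 61, Q* = 42.
Supply starts at P = 19 (where Qs = 0).
PS = ½(61 − 19)(42) = 882.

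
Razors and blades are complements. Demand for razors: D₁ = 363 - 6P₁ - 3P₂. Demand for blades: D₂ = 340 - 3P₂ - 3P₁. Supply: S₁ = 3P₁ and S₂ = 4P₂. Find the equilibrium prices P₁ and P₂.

P₁ = 169/6, P₂ = 36.5

Market 1: 363 - 6P₁ - 3P₂ = 3P₁ → 9P₁ + 3P₂ = 363.
Market 2: 7P₂ + 3P₁ = 340.
Eliminating P₂: 7×(1) − 3×(2) gives 54P₁ = 1521, so P₁ = 169/6.
Back-substitute into (2): P₂ = (340 − 3×169/6) / 7 = 36.5.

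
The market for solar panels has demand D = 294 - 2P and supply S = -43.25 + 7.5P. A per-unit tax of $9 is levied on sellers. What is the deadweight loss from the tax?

Deadweight loss = 1215/19

Pre-tax equilibrium: P* = 35.5, Q* = 223.
Tax on sellers shifts supply to S = -43.25 + 7.5(P − 9) = -110.75 + 7.5P.
294 - 2P = -110.75 + 7.5P gives buyer price Pb = 1619/38; sellers receive Ps = 1619/38 − 9 = 1277/38.
New quantity: Q = 294 − 2(1619/38) = 3967/19.
DWL = ½ × 9 × (223 − 3967/19) = 1215/19.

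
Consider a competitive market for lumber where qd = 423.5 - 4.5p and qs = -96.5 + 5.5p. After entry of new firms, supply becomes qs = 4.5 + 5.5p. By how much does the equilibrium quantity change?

Δq = 45.45

Original equilibrium: p* = 52, q* = 189.5.
New equilibrium: 423.5 - 4.5p = 4.5 + 5.5p, so 419 = 10p and p' = 41.9; q' = 423.5 − 4.5(41.9) = 234.95.
Change in quantity: 234.95 − 189.5 = 45.45.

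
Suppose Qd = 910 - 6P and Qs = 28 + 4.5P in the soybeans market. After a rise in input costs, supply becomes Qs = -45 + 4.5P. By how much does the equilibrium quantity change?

ΔQ = -292/7

Original equilibrium: P* = 84, Q* = 406.
New equilibrium: 910 - 6P = -45 + 4.5P, so 955 = 10.5P and P' = 1910/21; Q' = 910 − 6(1910/21) = 2550/7.
Change in quantity: 2550/7 − 406 = -292/7.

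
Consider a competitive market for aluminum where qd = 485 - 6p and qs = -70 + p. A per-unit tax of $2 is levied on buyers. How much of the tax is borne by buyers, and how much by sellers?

Buyers bear 2/7, sellers bear 12/7

Pre-tax equilibrium: p* = 555/7, q* = 65/7.
Tax on buyers shifts demand to qd = 485 − 6(p + 2) = 473 - 6p.
473 - 6p = -70 + p gives seller price ps = 543/7; buyers pay pb = 543/7 + 2 = 557/7.
New quantity: q = 485 − 6(557/7) = 53/7.
Buyer burden = 557/7 − 555/7 = 2/7; seller burden = 555/7 − 543/7 = 12/7.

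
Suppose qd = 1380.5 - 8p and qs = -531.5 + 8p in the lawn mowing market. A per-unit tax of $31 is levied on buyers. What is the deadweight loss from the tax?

Pre-tax equilibrium: p* = 119.5, q* = 424.5.
Tax on buyers shifts demand to qd = 1380.5 − 8(p + 31) = 1132.5 - 8p.
1132.5 - 8p = -531.5 + 8p gives seller price ps = 104; buyers pay pb = 104 + 31 = 135.
New quantity: q = 1380.5 − 8(135) = 300.5.
DWL = ½ × 31 × (424.5 − 300.5) = 1922.

Deadweight loss = 1922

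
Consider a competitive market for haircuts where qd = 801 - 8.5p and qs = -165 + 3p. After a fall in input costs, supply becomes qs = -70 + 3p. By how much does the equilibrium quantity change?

Δq = 1615/23

Original equilibrium: p* = 84, q* = 87.
New equilibrium: 801 - 8.5p = -70 + 3p, so 871 = 11.5p and p' = 1742/23; q' = 801 − 8.5(1742/23) = 3616/23.
Change in quantity: 3616/23 − 87 = 1615/23.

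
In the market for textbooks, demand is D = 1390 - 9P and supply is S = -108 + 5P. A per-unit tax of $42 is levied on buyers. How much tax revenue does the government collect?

Pre-tax equilibrium: P* = 107, Q* = 427.
Tax on buyers shifts demand to D = 1390 − 9(P + 42) = 1012 - 9P.
1012 - 9P = -108 + 5P gives seller price Ps = 80; buyers pay Pb = 80 + 42 = 122.
New quantity: Q = 1390 − 9(122) = 292.
Revenue = 42 × 292 = 12264.

Tax revenue = 12264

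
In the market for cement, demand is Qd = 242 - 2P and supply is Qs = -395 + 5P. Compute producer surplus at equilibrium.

Producer surplus = 360

Equilibrium: 242 - 2P = -395 + 5P gives P* = 91, Q* = 60.
Supply starts at P = 79 (where Qs = 0).
PS = ½(91 − 79)(60) = 360.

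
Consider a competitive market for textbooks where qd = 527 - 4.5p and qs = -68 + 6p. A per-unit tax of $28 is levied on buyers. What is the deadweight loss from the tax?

Pre-tax equilibrium: p* = 170/3, q* = 272.
Tax on buyers shifts demand to qd = 527 − 4.5(p + 28) = 401 - 4.5p.
401 - 4.5p = -68 + 6p gives seller price ps = 134/3; buyers pay pb = 134/3 + 28 = 218/3.
New quantity: q = 527 − 4.5(218/3) = 200.
DWL = ½ × 28 × (272 − 200) = 1008.

Deadweight loss = 1008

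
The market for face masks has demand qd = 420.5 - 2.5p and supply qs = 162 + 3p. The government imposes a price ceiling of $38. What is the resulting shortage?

Equilibrium price would be p* = 47, so the ceiling at 38 binds.
At p = 38: qd = 420.5 − 2.5(38) = 325.5, qs = 162 + 3(38) = 276.
Shortage = 325.5 − 276 = 49.5.

Shortage = 49.5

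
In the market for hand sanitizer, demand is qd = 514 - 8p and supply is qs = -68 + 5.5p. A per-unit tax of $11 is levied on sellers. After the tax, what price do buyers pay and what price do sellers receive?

Buyers pay 1285/27, sellers receive 988/27

Pre-tax equilibrium: p* = 388/9, q* = 1522/9.
Tax on sellers shifts supply to qs = -68 + 5.5(p − 11) = -128.5 + 5.5p.
514 - 8p = -128.5 + 5.5p gives buyer price pb = 1285/27; sellers receive ps = 1285/27 − 11 = 988/27.
New quantity: q = 514 − 8(1285/27) = 3598/27.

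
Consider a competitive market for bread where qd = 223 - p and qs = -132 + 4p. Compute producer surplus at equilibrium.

Producer surplus = 2888

Equilibrium: 223 - p = -132 + 4p gives p* = 71, q* = 152.
Supply starts at p = 33 (where qs = 0).
PS = ½(71 − 33)(152) = 2888.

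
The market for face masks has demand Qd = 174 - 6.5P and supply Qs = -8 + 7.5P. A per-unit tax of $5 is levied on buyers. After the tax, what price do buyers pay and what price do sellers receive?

Pre-tax equilibrium: P* = 13, Q* = 89.5.
Tax on buyers shifts demand to Qd = 174 − 6.5(P + 5) = 141.5 - 6.5P.
141.5 - 6.5P = -8 + 7.5P gives seller price Ps = 299/28; buyers pay Pb = 299/28 + 5 = 439/28.
New quantity: Q = 174 − 6.5(439/28) = 4037/56.

Buyers pay 439/28, sellers receive 299/28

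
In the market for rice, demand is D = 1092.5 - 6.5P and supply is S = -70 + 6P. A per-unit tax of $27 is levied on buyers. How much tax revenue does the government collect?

Tax revenue = 10901.52

Pre-tax equilibrium: P* = 93, Q* = 488.
Tax on buyers shifts demand to D = 1092.5 − 6.5(P + 27) = 917 - 6.5P.
917 - 6.5P = -70 + 6P gives seller price Ps = 78.96; buyers pay Pb = 78.96 + 27 = 105.96.
New quantity: Q = 1092.5 − 6.5(105.96) = 403.76.
Revenue = 27 × 403.76 = 10901.52.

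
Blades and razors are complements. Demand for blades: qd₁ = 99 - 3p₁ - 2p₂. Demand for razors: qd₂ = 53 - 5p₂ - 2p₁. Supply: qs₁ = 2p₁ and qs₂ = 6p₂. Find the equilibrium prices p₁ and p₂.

Market 1: 99 - 3p₁ - 2p₂ = 2p₁ → 5p₁ + 2p₂ = 99.
Market 2: 11p₂ + 2p₁ = 53.
Eliminating p₂: 11×(1) − 2×(2) gives 51p₁ = 983, so p₁ = 983/51.
Back-substitute into (2): p₂ = (53 − 2×983/51) / 11 = 67/51.

p₁ = 983/51, p₂ = 67/51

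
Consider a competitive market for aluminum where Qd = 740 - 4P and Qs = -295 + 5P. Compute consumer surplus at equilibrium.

Equilibrium: 740 - 4P = -295 + 5P gives P* = 115, Q* = 280.
Demand choke price (Qd = 0): P = 185.
CS = ½(185 − 115)(280) = 9800.

Consumer surplus = 9800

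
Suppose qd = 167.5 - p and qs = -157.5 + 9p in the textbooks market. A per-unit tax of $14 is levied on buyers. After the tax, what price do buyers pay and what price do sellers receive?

Pre-tax equilibrium: p* = 32.5, q* = 135.
Tax on buyers shifts demand to qd = 167.5 − 1(p + 14) = 153.5 - p.
153.5 - p = -157.5 + 9p gives seller price ps = 31.1; buyers pay pb = 31.1 + 14 = 45.1.
New quantity: q = 167.5 − 1(45.1) = 122.4.

Buyers pay $45.1, sellers receive $31.1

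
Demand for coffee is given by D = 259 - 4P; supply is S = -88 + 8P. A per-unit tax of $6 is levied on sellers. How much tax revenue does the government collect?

Tax revenue = 764

Pre-tax equilibrium: P* = 347/12, Q* = 430/3.
Tax on sellers shifts supply to S = -88 + 8(P − 6) = -136 + 8P.
259 - 4P = -136 + 8P gives buyer price Pb = 395/12; sellers receive Ps = 395/12 − 6 = 323/12.
New quantity: Q = 259 − 4(395/12) = 382/3.
Revenue = 6 × 382/3 = 764.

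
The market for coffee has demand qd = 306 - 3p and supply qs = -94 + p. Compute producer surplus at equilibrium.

Producer surplus = 18

Equilibrium: 306 - 3p = -94 + p gives p* = 100, q* = 6.
Supply starts at p = 94 (where qs = 0).
PS = ½(100 − 94)(6) = 18.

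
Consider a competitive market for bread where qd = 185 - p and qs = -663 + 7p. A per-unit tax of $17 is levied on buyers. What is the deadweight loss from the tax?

Deadweight loss = 126.4375

Pre-tax equilibrium: p* = 106, q* = 79.
Tax on buyers shifts demand to qd = 185 − 1(p + 17) = 168 - p.
168 - p = -663 + 7p gives seller price ps = 103.875; buyers pay pb = 103.875 + 17 = 120.875.
New quantity: q = 185 − 1(120.875) = 64.125.
DWL = ½ × 17 × (79 − 64.125) = 126.4375.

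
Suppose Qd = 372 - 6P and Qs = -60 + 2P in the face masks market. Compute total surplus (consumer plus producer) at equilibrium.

Equilibrium: 372 - 6P = -60 + 2P gives P* = 54, Q* = 48.
Demand choke price: P = 62; supply starts at P = 30.
CS = ½(62 − 54)(48) = 192; PS = ½(54 − 30)(48) = 576.

Total surplus = 768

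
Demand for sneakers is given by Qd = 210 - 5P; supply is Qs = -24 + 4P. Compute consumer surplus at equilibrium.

Equilibrium: 210 - 5P = -24 + 4P gives P* = 26, Q* = 80.
Demand choke price (Qd = 0): P = 42.
CS = ½(42 − 26)(80) = 640.

Consumer surplus = 640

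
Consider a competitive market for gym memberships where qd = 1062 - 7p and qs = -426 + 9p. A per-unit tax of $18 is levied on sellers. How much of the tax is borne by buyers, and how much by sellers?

Pre-tax equilibrium: p* = 93, q* = 411.
Tax on sellers shifts supply to qs = -426 + 9(p − 18) = -588 + 9p.
1062 - 7p = -588 + 9p gives buyer price pb = 103.125; sellers receive ps = 103.125 − 18 = 85.125.
New quantity: q = 1062 − 7(103.125) = 340.125.
Buyer burden = 103.125 − 93 = 10.125; seller burden = 93 − 85.125 = 7.875.

Buyers bear $10.125, sellers bear $7.875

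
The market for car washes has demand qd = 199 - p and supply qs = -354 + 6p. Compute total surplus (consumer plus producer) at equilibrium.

Total surplus = 8400

Equilibrium: 199 - p = -354 + 6p gives p* = 79, q* = 120.
Demand choke price: p = 199; supply starts at p = 59.
CS = ½(199 − 79)(120) = 7200; PS = ½(79 − 59)(120) = 1200.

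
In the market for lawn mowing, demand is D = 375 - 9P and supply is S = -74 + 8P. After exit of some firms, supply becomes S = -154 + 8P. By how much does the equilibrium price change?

ΔP = 80/17

Original equilibrium: P* = 449/17, Q* = 2334/17.
New equilibrium: 375 - 9P = -154 + 8P, so 529 = 17P and P' = 529/17; Q' = 375 − 9(529/17) = 1614/17.
Change in price: 529/17 − 449/17 = 80/17.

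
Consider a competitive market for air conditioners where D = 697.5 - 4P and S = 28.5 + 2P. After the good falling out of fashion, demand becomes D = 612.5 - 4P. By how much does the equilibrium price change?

ΔP = -85/6

Original equilibrium: P* = 111.5, Q* = 251.5.
New equilibrium: 612.5 - 4P = 28.5 + 2P, so 584 = 6P and P' = 292/3; Q' = 612.5 − 4(292/3) = 1339/6.
Change in price: 292/3 − 111.5 = -85/6.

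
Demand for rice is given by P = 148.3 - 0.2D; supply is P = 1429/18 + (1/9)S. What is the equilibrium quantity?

Set the two price expressions equal: 148.3 - 0.2Q = 1429/18 + (1/9)Q.
3101/45 = (14/45)Q, so Q* = 221.5.
P* = 148.3 − (0.2)(221.5) = 104.

Q* = 221.5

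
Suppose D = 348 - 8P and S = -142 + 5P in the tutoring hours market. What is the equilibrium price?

Set D = S: 348 - 8P = -142 + 5P.
490 = 13P, so P* = 490/13.
Q* = 348 − 8(490/13) = 604/13.

P* = 490/13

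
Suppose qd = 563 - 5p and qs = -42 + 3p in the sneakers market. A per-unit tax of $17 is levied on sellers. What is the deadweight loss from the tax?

Deadweight loss = 270.9375

Pre-tax equilibrium: p* = 75.625, q* = 184.875.
Tax on sellers shifts supply to qs = -42 + 3(p − 17) = -93 + 3p.
563 - 5p = -93 + 3p gives buyer price pb = 82; sellers receive ps = 82 − 17 = 65.
New quantity: q = 563 − 5(82) = 153.
DWL = ½ × 17 × (184.875 − 153) = 270.9375.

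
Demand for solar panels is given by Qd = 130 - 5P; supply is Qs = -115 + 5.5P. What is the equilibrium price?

Set Qd = Qs: 130 - 5P = -115 + 5.5P.
245 = 10.5P, so P* = 70/3.
Q* = 130 − 5(70/3) = 40/3.

P* = 70/3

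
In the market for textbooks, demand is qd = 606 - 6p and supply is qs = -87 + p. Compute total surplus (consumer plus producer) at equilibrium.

Total surplus = 84

Equilibrium: 606 - 6p = -87 + p gives p* = 99, q* = 12.
Demand choke price: p = 101; supply starts at p = 87.
CS = ½(101 − 99)(12) = 12; PS = ½(99 − 87)(12) = 72.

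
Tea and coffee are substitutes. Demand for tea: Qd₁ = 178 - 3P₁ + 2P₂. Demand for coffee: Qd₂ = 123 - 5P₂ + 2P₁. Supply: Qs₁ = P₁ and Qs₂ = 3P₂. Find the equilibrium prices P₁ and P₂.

P₁ = 835/14, P₂ = 212/7

Market 1: 178 - 3P₁ + 2P₂ = P₁ → 4P₁ - 2P₂ = 178.
Market 2: 8P₂ - 2P₁ = 123.
Eliminating P₂: 8×(1) + 2×(2) gives 28P₁ = 1670, so P₁ = 835/14.
Back-substitute into (2): P₂ = (123 + 2×835/14) / 8 = 212/7.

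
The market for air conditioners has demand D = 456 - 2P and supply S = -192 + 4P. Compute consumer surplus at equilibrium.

Equilibrium: 456 - 2P = -192 + 4P gives P* = 108, Q* = 240.
Demand choke price (D = 0): P = 228.
CS = ½(228 − 108)(240) = 14400.

Consumer surplus = 14400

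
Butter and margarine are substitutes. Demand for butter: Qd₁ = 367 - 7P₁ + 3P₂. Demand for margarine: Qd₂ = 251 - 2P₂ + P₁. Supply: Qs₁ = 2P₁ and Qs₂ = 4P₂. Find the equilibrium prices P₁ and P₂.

P₁ = 985/17, P₂ = 2626/51

Market 1: 367 - 7P₁ + 3P₂ = 2P₁ → 9P₁ - 3P₂ = 367.
Market 2: 6P₂ - P₁ = 251.
Eliminating P₂: 6×(1) + 3×(2) gives 51P₁ = 2955, so P₁ = 985/17.
Back-substitute into (2): P₂ = (251 + 1×985/17) / 6 = 2626/51.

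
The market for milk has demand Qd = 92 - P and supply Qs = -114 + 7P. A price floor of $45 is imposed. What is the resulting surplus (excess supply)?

Surplus = 154

Equilibrium price would be P* = 25.75, so the floor at 45 binds.
At P = 45: Qd = 47, Qs = 201.
Surplus = 201 − 47 = 154.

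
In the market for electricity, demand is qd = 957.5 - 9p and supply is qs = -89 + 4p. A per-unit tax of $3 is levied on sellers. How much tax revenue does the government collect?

Pre-tax equilibrium: p* = 80.5, q* = 233.
Tax on sellers shifts supply to qs = -89 + 4(p − 3) = -101 + 4p.
957.5 - 9p = -101 + 4p gives buyer price pb = 2117/26; sellers receive ps = 2117/26 − 3 = 2039/26.
New quantity: q = 957.5 − 9(2117/26) = 2921/13.
Revenue = 3 × 2921/13 = 8763/13.

Tax revenue = 8763/13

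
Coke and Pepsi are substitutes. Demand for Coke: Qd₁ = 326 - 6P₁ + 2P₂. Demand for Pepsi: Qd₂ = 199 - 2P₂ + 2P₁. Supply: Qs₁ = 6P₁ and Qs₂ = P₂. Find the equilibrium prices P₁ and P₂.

P₁ = 43, P₂ = 95

Market 1: 326 - 6P₁ + 2P₂ = 6P₁ → 12P₁ - 2P₂ = 326.
Market 2: 3P₂ - 2P₁ = 199.
Eliminating P₂: 3×(1) + 2×(2) gives 32P₁ = 1376, so P₁ = 43.
Back-substitute into (2): P₂ = (199 + 2×43) / 3 = 95.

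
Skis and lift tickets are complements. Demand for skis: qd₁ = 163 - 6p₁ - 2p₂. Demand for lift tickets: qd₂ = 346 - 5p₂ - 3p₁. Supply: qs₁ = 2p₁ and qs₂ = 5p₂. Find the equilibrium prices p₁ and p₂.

p₁ = 469/37, p₂ = 2279/74

Market 1: 163 - 6p₁ - 2p₂ = 2p₁ → 8p₁ + 2p₂ = 163.
Market 2: 10p₂ + 3p₁ = 346.
Eliminating p₂: 10×(1) − 2×(2) gives 74p₁ = 938, so p₁ = 469/37.
Back-substitute into (2): p₂ = (346 − 3×469/37) / 10 = 2279/74.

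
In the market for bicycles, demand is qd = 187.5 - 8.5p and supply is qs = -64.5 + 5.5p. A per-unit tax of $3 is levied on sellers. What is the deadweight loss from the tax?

Deadweight loss = 1683/112

Pre-tax equilibrium: p* = 18, q* = 34.5.
Tax on sellers shifts supply to qs = -64.5 + 5.5(p − 3) = -81 + 5.5p.
187.5 - 8.5p = -81 + 5.5p gives buyer price pb = 537/28; sellers receive ps = 537/28 − 3 = 453/28.
New quantity: q = 187.5 − 8.5(537/28) = 1371/56.
DWL = ½ × 3 × (34.5 − 1371/56) = 1683/112.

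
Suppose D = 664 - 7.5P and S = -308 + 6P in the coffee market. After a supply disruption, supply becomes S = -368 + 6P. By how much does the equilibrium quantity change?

ΔQ = -100/3

Original equilibrium: P* = 72, Q* = 124.
New equilibrium: 664 - 7.5P = -368 + 6P, so 1032 = 13.5P and P' = 688/9; Q' = 664 − 7.5(688/9) = 272/3.
Change in quantity: 272/3 − 124 = -100/3.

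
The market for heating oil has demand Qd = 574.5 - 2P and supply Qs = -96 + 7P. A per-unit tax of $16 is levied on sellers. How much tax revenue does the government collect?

Tax revenue = 57688/9

Pre-tax equilibrium: P* = 74.5, Q* = 425.5.
Tax on sellers shifts supply to Qs = -96 + 7(P − 16) = -208 + 7P.
574.5 - 2P = -208 + 7P gives buyer price Pb = 1565/18; sellers receive Ps = 1565/18 − 16 = 1277/18.
New quantity: Q = 574.5 − 2(1565/18) = 7211/18.
Revenue = 16 × 7211/18 = 57688/9.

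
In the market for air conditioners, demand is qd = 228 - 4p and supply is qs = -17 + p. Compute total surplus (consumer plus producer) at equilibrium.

Total surplus = 640

Equilibrium: 228 - 4p = -17 + p gives p* = 49, q* = 32.
Demand choke price: p = 57; supply starts at p = 17.
CS = ½(57 − 49)(32) = 128; PS = ½(49 − 17)(32) = 512.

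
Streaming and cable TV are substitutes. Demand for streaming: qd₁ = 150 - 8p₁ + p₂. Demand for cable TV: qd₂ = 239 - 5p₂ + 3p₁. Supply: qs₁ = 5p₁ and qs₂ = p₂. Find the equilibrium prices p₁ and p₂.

Market 1: 150 - 8p₁ + p₂ = 5p₁ → 13p₁ - p₂ = 150.
Market 2: 6p₂ - 3p₁ = 239.
Eliminating p₂: 6×(1) + 1×(2) gives 75p₁ = 1139, so p₁ = 1139/75.
Back-substitute into (2): p₂ = (239 + 3×1139/75) / 6 = 3557/75.

p₁ = 1139/75, p₂ = 3557/75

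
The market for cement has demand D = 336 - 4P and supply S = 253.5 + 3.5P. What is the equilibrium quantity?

Q* = 292

Set D = S: 336 - 4P = 253.5 + 3.5P.
82.5 = 7.5P, so P* = 11.
Q* = 336 − 4(11) = 292.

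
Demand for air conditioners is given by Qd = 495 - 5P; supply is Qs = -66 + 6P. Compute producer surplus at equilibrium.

Equilibrium: 495 - 5P = -66 + 6P gives P* = 51, Q* = 240.
Supply starts at P = 11 (where Qs = 0).
PS = ½(51 − 11)(240) = 4800.

Producer surplus = 4800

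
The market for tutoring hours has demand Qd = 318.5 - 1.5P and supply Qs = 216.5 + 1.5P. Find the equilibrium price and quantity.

Set Qd = Qs: 318.5 - 1.5P = 216.5 + 1.5P.
102 = 3P, so P* = 34.
Q* = 318.5 − 1.5(34) = 267.5.

P* = 34, Q* = 267.5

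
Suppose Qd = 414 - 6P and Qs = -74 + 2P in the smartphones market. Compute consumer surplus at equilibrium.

Equilibrium: 414 - 6P = -74 + 2P gives P* = 61, Q* = 48.
Demand choke price (Qd = 0): P = 69.
CS = ½(69 − 61)(48) = 192.

Consumer surplus = 192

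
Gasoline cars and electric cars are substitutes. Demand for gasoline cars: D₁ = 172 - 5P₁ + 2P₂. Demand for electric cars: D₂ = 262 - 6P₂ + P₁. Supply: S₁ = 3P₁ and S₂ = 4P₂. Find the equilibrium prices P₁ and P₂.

Market 1: 172 - 5P₁ + 2P₂ = 3P₁ → 8P₁ - 2P₂ = 172.
Market 2: 10P₂ - P₁ = 262.
Eliminating P₂: 10×(1) + 2×(2) gives 78P₁ = 2244, so P₁ = 374/13.
Back-substitute into (2): P₂ = (262 + 1×374/13) / 10 = 378/13.

P₁ = 374/13, P₂ = 378/13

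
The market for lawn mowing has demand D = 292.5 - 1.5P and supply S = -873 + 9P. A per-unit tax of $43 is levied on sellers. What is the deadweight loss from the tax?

Pre-tax equilibrium: P* = 111, Q* = 126.
Tax on sellers shifts supply to S = -873 + 9(P − 43) = -1260 + 9P.
292.5 - 1.5P = -1260 + 9P gives buyer price Pb = 1035/7; sellers receive Ps = 1035/7 − 43 = 734/7.
New quantity: Q = 292.5 − 1.5(1035/7) = 495/7.
DWL = ½ × 43 × (126 − 495/7) = 16641/14.

Deadweight loss = 16641/14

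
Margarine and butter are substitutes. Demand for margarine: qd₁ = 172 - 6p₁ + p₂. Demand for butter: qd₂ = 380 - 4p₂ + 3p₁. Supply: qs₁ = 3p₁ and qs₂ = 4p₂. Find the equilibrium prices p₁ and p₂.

Market 1: 172 - 6p₁ + p₂ = 3p₁ → 9p₁ - p₂ = 172.
Market 2: 8p₂ - 3p₁ = 380.
Eliminating p₂: 8×(1) + 1×(2) gives 69p₁ = 1756, so p₁ = 1756/69.
Back-substitute into (2): p₂ = (380 + 3×1756/69) / 8 = 1312/23.

p₁ = 1756/69, p₂ = 1312/23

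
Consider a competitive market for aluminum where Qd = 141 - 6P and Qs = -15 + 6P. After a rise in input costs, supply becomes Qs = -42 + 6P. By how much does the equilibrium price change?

Original equilibrium: P* = 13, Q* = 63.
New equilibrium: 141 - 6P = -42 + 6P, so 183 = 12P and P' = 15.25; Q' = 141 − 6(15.25) = 49.5.
Change in price: 15.25 − 13 = 2.25.

ΔP = 2.25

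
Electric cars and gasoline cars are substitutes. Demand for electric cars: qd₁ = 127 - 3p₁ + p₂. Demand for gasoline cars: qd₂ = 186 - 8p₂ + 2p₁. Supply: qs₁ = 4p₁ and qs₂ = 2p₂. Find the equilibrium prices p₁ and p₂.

p₁ = 364/17, p₂ = 389/17

Market 1: 127 - 3p₁ + p₂ = 4p₁ → 7p₁ - p₂ = 127.
Market 2: 10p₂ - 2p₁ = 186.
Eliminating p₂: 10×(1) + 1×(2) gives 68p₁ = 1456, so p₁ = 364/17.
Back-substitute into (2): p₂ = (186 + 2×364/17) / 10 = 389/17.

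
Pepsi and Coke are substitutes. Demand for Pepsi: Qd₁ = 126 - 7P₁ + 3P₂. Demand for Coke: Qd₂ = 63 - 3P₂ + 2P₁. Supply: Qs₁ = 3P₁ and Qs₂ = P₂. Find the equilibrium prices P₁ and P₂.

Market 1: 126 - 7P₁ + 3P₂ = 3P₁ → 10P₁ - 3P₂ = 126.
Market 2: 4P₂ - 2P₁ = 63.
Eliminating P₂: 4×(1) + 3×(2) gives 34P₁ = 693, so P₁ = 693/34.
Back-substitute into (2): P₂ = (63 + 2×693/34) / 4 = 441/17.

P₁ = 693/34, P₂ = 441/17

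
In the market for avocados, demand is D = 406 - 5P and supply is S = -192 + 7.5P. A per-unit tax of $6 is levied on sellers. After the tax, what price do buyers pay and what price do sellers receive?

Pre-tax equilibrium: P* = 47.84, Q* = 166.8.
Tax on sellers shifts supply to S = -192 + 7.5(P − 6) = -237 + 7.5P.
406 - 5P = -237 + 7.5P gives buyer price Pb = 51.44; sellers receive Ps = 51.44 − 6 = 45.44.
New quantity: Q = 406 − 5(51.44) = 148.8.

Buyers pay $51.44, sellers receive $45.44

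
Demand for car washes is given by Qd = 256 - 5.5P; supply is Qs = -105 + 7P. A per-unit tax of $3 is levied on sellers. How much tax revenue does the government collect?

Pre-tax equilibrium: P* = 28.88, Q* = 97.16.
Tax on sellers shifts supply to Qs = -105 + 7(P − 3) = -126 + 7P.
256 - 5.5P = -126 + 7P gives buyer price Pb = 30.56; sellers receive Ps = 30.56 − 3 = 27.56.
New quantity: Q = 256 − 5.5(30.56) = 87.92.
Revenue = 3 × 87.92 = 263.76.

Tax revenue = 263.76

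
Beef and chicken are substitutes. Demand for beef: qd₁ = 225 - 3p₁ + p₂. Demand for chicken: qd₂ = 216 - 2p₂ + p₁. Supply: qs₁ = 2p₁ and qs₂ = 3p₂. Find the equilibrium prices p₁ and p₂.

Market 1: 225 - 3p₁ + p₂ = 2p₁ → 5p₁ - p₂ = 225.
Market 2: 5p₂ - p₁ = 216.
Eliminating p₂: 5×(1) + 1×(2) gives 24p₁ = 1341, so p₁ = 55.875.
Back-substitute into (2): p₂ = (216 + 1×55.875) / 5 = 54.375.

p₁ = 55.875, p₂ = 54.375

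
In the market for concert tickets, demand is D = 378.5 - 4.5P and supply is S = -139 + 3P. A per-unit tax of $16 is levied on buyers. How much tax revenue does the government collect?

Pre-tax equilibrium: P* = 69, Q* = 68.
Tax on buyers shifts demand to D = 378.5 − 4.5(P + 16) = 306.5 - 4.5P.
306.5 - 4.5P = -139 + 3P gives seller price Ps = 59.4; buyers pay Pb = 59.4 + 16 = 75.4.
New quantity: Q = 378.5 − 4.5(75.4) = 39.2.
Revenue = 16 × 39.2 = 627.2.

Tax revenue = 627.2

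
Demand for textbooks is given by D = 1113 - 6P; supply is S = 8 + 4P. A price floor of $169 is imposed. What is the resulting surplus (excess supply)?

Surplus = 585

Equilibrium price would be P* = 110.5, so the floor at 169 binds.
At P = 169: D = 99, S = 684.
Surplus = 684 − 99 = 585.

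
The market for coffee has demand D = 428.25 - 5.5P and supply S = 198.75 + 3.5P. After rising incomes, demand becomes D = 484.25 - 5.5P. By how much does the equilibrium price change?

ΔP = 56/9

Original equilibrium: P* = 25.5, Q* = 288.
New equilibrium: 484.25 - 5.5P = 198.75 + 3.5P, so 285.5 = 9P and P' = 571/18; Q' = 484.25 − 5.5(571/18) = 2788/9.
Change in price: 571/18 − 25.5 = 56/9.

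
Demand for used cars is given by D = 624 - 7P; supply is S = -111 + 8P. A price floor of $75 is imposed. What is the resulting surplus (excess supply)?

Surplus = 390

Equilibrium price would be P* = 49, so the floor at 75 binds.
At P = 75: D = 99, S = 489.
Surplus = 489 − 99 = 390.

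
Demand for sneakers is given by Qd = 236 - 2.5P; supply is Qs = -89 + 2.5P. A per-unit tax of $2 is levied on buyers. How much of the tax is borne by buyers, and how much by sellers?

Buyers bear $1, sellers bear $1

Pre-tax equilibrium: P* = 65, Q* = 73.5.
Tax on buyers shifts demand to Qd = 236 − 2.5(P + 2) = 231 - 2.5P.
231 - 2.5P = -89 + 2.5P gives seller price Ps = 64; buyers pay Pb = 64 + 2 = 66.
New quantity: Q = 236 − 2.5(66) = 71.
Buyer burden = 66 − 65 = 1; seller burden = 65 − 64 = 1.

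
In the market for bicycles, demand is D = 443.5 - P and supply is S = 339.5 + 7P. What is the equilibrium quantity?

Q* = 430.5

Set D = S: 443.5 - P = 339.5 + 7P.
104 = 8P, so P* = 13.
Q* = 443.5 − 1(13) = 430.5.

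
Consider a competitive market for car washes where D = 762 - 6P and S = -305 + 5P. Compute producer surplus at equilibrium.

Producer surplus = 3240

Equilibrium: 762 - 6P = -305 + 5P gives P* = 97, Q* = 180.
Supply starts at P = 61 (where S = 0).
PS = ½(97 − 61)(180) = 3240.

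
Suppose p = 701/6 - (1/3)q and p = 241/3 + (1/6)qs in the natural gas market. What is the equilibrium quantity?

Set the two price expressions equal: 701/6 - (1/3)q = 241/3 + (1/6)q.
36.5 = 0.5q, so q* = 73.
p* = 701/6 − (1/3)(73) = 92.5.

q* = 73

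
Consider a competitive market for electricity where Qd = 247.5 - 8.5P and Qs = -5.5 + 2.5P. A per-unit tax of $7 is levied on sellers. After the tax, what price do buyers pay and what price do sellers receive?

Pre-tax equilibrium: P* = 23, Q* = 52.
Tax on sellers shifts supply to Qs = -5.5 + 2.5(P − 7) = -23 + 2.5P.
247.5 - 8.5P = -23 + 2.5P gives buyer price Pb = 541/22; sellers receive Ps = 541/22 − 7 = 387/22.
New quantity: Q = 247.5 − 8.5(541/22) = 1693/44.

Buyers pay 541/22, sellers receive 387/22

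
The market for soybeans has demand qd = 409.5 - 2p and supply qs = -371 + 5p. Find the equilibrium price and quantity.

Set qd = qs: 409.5 - 2p = -371 + 5p.
780.5 = 7p, so p* = 111.5.
q* = 409.5 − 2(111.5) = 186.5.

p* = 111.5, q* = 186.5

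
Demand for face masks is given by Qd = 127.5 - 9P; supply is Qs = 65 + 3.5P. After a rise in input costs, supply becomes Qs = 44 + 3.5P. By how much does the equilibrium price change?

Original equilibrium: P* = 5, Q* = 82.5.
New equilibrium: 127.5 - 9P = 44 + 3.5P, so 83.5 = 12.5P and P' = 6.68; Q' = 127.5 − 9(6.68) = 67.38.
Change in price: 6.68 − 5 = 1.68.

ΔP = 1.68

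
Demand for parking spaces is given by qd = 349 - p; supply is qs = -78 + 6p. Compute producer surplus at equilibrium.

Producer surplus = 6912

Equilibrium: 349 - p = -78 + 6p gives p* = 61, q* = 288.
Supply starts at p = 13 (where qs = 0).
PS = ½(61 − 13)(288) = 6912.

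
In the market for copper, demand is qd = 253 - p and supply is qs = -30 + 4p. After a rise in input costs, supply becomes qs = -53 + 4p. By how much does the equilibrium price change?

Original equilibrium: p* = 56.6, q* = 196.4.
New equilibrium: 253 - p = -53 + 4p, so 306 = 5p and p' = 61.2; q' = 253 − 1(61.2) = 191.8.
Change in price: 61.2 − 56.6 = 4.6.

Δp = 4.6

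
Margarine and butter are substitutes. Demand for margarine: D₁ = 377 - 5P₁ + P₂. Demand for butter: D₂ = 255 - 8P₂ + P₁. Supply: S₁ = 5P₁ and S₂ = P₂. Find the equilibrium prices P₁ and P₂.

P₁ = 3648/89, P₂ = 2927/89

Market 1: 377 - 5P₁ + P₂ = 5P₁ → 10P₁ - P₂ = 377.
Market 2: 9P₂ - P₁ = 255.
Eliminating P₂: 9×(1) + 1×(2) gives 89P₁ = 3648, so P₁ = 3648/89.
Back-substitute into (2): P₂ = (255 + 1×3648/89) / 9 = 2927/89.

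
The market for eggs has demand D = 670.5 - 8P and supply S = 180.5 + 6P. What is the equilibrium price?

P* = 35

Set D = S: 670.5 - 8P = 180.5 + 6P.
490 = 14P, so P* = 35.
Q* = 670.5 − 8(35) = 390.5.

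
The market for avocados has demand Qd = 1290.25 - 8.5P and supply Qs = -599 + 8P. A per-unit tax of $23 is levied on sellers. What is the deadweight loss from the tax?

Pre-tax equilibrium: P* = 114.5, Q* = 317.
Tax on sellers shifts supply to Qs = -599 + 8(P − 23) = -783 + 8P.
1290.25 - 8.5P = -783 + 8P gives buyer price Pb = 8293/66; sellers receive Ps = 8293/66 − 23 = 6775/66.
New quantity: Q = 1290.25 − 8.5(8293/66) = 7333/33.
DWL = ½ × 23 × (317 − 7333/33) = 35972/33.

Deadweight loss = 35972/33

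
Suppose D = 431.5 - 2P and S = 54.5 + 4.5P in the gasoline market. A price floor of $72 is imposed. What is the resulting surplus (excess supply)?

Surplus = 91

Equilibrium price would be P* = 58, so the floor at 72 binds.
At P = 72: D = 287.5, S = 378.5.
Surplus = 378.5 − 287.5 = 91.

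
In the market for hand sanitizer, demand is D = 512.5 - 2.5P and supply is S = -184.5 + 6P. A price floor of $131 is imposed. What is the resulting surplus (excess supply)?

Equilibrium price would be P* = 82, so the floor at 131 binds.
At P = 131: D = 185, S = 601.5.
Surplus = 601.5 − 185 = 416.5.

Surplus = 416.5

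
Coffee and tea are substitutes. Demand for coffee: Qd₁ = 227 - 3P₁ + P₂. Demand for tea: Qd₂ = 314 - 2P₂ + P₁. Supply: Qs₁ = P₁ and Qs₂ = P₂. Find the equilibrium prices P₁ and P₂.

Market 1: 227 - 3P₁ + P₂ = P₁ → 4P₁ - P₂ = 227.
Market 2: 3P₂ - P₁ = 314.
Eliminating P₂: 3×(1) + 1×(2) gives 11P₁ = 995, so P₁ = 995/11.
Back-substitute into (2): P₂ = (314 + 1×995/11) / 3 = 1483/11.

P₁ = 995/11, P₂ = 1483/11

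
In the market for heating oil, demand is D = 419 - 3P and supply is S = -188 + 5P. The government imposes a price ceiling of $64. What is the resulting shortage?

Shortage = 95

Equilibrium price would be P* = 75.875, so the ceiling at 64 binds.
At P = 64: D = 419 − 3(64) = 227, S = -188 + 5(64) = 132.
Shortage = 227 − 132 = 95.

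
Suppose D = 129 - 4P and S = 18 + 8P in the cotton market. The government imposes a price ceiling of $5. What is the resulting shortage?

Shortage = 51

Equilibrium price would be P* = 9.25, so the ceiling at 5 binds.
At P = 5: D = 129 − 4(5) = 109, S = 18 + 8(5) = 58.
Shortage = 109 − 58 = 51.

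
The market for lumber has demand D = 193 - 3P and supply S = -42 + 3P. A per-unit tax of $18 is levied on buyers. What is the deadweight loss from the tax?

Pre-tax equilibrium: P* = 235/6, Q* = 75.5.
Tax on buyers shifts demand to D = 193 − 3(P + 18) = 139 - 3P.
139 - 3P = -42 + 3P gives seller price Ps = 181/6; buyers pay Pb = 181/6 + 18 = 289/6.
New quantity: Q = 193 − 3(289/6) = 48.5.
DWL = ½ × 18 × (75.5 − 48.5) = 243.

Deadweight loss = 243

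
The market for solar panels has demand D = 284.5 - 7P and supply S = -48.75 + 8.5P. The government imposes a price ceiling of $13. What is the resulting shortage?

Shortage = 131.75

Equilibrium price would be P* = 21.5, so the ceiling at 13 binds.
At P = 13: D = 284.5 − 7(13) = 193.5, S = -48.75 + 8.5(13) = 61.75.
Shortage = 193.5 − 61.75 = 131.75.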